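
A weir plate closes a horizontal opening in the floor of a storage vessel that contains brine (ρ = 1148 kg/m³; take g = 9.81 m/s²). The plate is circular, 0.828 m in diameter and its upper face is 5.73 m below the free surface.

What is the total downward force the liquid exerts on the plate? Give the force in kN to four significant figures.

F ≈ 34.75 kN

γ = ρg = 1148 × 9.81 / 1000 = 11.26188 kN/m³.
The plate is horizontal, so pressure is uniform at p = γ·h = 11.26188 × 5.73 = 64.5306 kN/m².
A = π(0.414)² = 0.538456 m².
F = p·A = 64.5306 × 0.538456 = 34.7469 kN.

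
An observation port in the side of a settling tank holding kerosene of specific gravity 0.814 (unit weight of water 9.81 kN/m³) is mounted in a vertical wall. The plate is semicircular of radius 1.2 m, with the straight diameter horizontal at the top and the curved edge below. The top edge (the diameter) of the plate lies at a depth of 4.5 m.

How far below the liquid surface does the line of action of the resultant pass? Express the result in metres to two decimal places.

γ = 0.814 × 9.81 = 7.98534 kN/m³.
The centroid of a semicircle lies 4r/(3π) = 0.509296 m from the diameter, here below the top edge, so the centroid depth is h_c = 4.5 + 0.509296 = 5.0093 m.
A = πr²/2 = π × 1.2²/2 = 2.26195 m².
Resultant F = γ·h_c·A = 7.98534 × 5.0093 × 2.26195 = 90.4802 kN.
I_c = (π/8 − 8/(9π))·r⁴ = 0.109757 × 1.2⁴ = 0.227592 m⁴.
Centre of pressure: y_p = y_c + I_c/(y_c·A) = 5.0093 + 0.227592/(5.0093 × 2.26195) = 5.0093 + 0.0200862 = 5.02939 m along the plane.

h_p = 5.03 m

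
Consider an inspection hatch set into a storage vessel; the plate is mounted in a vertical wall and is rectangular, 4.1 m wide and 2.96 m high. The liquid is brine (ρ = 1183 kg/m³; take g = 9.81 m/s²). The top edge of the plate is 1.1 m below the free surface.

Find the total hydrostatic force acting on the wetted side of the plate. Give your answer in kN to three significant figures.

γ = ρg = 1183 × 9.81 / 1000 = 11.60523 kN/m³.
The centroid lies 2.96/2 = 1.48 m below the top edge, so the centroid depth is h_c = 1.1 + 1.48 = 2.58 m.
A = 4.1 × 2.96 = 12.136 m².
Resultant F = γ·h_c·A = 11.60523 × 2.58 × 12.136 = 363.37 kN.

F ≈ 363 kN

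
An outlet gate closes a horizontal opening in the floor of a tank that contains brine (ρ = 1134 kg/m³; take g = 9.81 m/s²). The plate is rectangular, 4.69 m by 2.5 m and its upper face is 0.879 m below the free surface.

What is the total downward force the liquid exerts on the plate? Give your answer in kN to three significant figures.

F ≈ 115 kN

γ = ρg = 1134 × 9.81 / 1000 = 11.12454 kN/m³.
The plate is horizontal, so pressure is uniform at p = γ·h = 11.12454 × 0.879 = 9.77847 kN/m².
A = 4.69 × 2.5 = 11.725 m².
F = p·A = 9.77847 × 11.725 = 114.653 kN.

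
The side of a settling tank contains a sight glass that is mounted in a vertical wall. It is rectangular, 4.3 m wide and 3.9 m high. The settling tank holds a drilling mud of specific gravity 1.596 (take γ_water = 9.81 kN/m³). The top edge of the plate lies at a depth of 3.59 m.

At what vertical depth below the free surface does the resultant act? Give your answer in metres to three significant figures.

γ = 1.596 × 9.81 = 15.65676 kN/m³.
The centroid lies 3.9/2 = 1.95 m below the top edge, so the centroid depth is h_c = 3.59 + 1.95 = 5.54 m.
A = 4.3 × 3.9 = 16.77 m².
Resultant F = γ·h_c·A = 15.65676 × 5.54 × 16.77 = 1454.6 kN.
I_c = b·h³/12 = 4.3 × 3.9³/12 = 21.256 m⁴.
Centre of pressure: y_p = y_c + I_c/(y_c·A) = 5.54 + 21.256/(5.54 × 16.77) = 5.54 + 0.228791 = 5.76879 m along the plane.

h_p = 5.77 m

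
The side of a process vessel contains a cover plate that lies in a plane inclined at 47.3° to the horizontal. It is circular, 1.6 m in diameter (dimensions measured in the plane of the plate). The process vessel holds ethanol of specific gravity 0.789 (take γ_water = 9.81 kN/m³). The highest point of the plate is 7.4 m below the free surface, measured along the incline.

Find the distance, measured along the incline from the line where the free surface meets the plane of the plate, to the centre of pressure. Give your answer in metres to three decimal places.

γ = 0.789 × 9.81 = 7.74009 kN/m³.
Let θ = 47.3° be the plate's angle to the horizontal; measure y along the incline from where the plane meets the free surface. Vertical depth h = y·sinθ with sinθ = 0.734915.
The centroid is at the centre, 0.8 m below the top of the plate, so y_c = 7.4 + 0.8 = 8.2 m and h_c = 8.2 × 0.734915 = 6.0263 m.
A = π(0.8)² = 2.01062 m².
Resultant F = γ·h_c·A = 7.74009 × 6.0263 × 2.01062 = 93.7836 kN.
I_c = πr⁴/4 = π × 0.8⁴/4 = 0.321699 m⁴.
Centre of pressure: y_p = y_c + I_c/(y_c·A) = 8.2 + 0.321699/(8.2 × 2.01062) = 8.2 + 0.0195122 = 8.21951 m along the plane.

y_p = 8.220 m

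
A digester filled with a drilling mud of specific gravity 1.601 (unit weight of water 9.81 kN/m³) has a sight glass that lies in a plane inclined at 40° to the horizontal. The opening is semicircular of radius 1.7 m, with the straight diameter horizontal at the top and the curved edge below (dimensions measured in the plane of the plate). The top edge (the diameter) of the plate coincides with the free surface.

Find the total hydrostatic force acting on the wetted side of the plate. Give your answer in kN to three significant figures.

γ = 1.601 × 9.81 = 15.70581 kN/m³.
Let θ = 40° be the plate's angle to the horizontal; measure y along the incline from where the plane meets the free surface. Vertical depth h = y·sinθ with sinθ = 0.642788.
The centroid of a semicircle lies 4r/(3π) = 0.721502 m from the diameter, here below the top edge, so y_c = 0.721502 m and h_c = 0.721502 × 0.642788 = 0.463773 m.
A = πr²/2 = π × 1.7²/2 = 4.5396 m².
Resultant F = γ·h_c·A = 15.70581 × 0.463773 × 4.5396 = 33.0661 kN.

F ≈ 33.1 kN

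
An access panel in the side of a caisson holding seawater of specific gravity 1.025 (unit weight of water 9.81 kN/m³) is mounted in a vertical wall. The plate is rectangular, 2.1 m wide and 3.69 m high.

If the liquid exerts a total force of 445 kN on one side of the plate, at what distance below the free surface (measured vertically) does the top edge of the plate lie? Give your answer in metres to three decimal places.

d_top ≈ 3.866 m

γ = 1.025 × 9.81 = 10.05525 kN/m³.
A = 2.1 × 3.69 = 7.749 m².
From F = γ·h_c·A, the centroid depth is h_c = 445/(10.05525 × 7.749) = 5.71112 m.
The centroid lies 3.69/2 = 1.845 m below the top edge, so the top edge sits at h_top = 5.71112 − 1.845 = 3.86612 m below the surface.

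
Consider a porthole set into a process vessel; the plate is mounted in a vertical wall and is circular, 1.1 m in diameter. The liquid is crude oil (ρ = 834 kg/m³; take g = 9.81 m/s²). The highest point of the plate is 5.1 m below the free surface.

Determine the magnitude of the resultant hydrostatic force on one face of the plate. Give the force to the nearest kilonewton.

γ = ρg = 834 × 9.81 / 1000 = 8.18154 kN/m³.
The centroid is at the centre, 0.55 m below the top of the plate, so the centroid depth is h_c = 5.1 + 0.55 = 5.65 m.
A = π(0.55)² = 0.950332 m².
Resultant F = γ·h_c·A = 8.18154 × 5.65 × 0.950332 = 43.9298 kN.

F ≈ 44 kN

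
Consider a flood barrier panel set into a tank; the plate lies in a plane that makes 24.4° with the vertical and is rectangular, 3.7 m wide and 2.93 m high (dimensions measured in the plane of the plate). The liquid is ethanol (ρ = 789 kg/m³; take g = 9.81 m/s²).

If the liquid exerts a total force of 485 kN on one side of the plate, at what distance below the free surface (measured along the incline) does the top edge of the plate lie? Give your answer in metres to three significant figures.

y_top ≈ 4.88 m

γ = ρg = 789 × 9.81 / 1000 = 7.74009 kN/m³.
A = 3.7 × 2.93 = 10.841 m².
From F = γ·h_c·A, the centroid depth is h_c = 485/(7.74009 × 10.841) = 5.77998 m.
The plate makes 24.4° with the vertical, i.e. θ = 90° − 24.4° = 65.6° to the horizontal. Measuring y along the incline from the free-surface line, vertical depth h = y·sinθ with sinθ = 0.910684.
Along the incline, y_c = h_c/sinθ = 5.77998/0.910684 = 6.34686 m.
The centroid lies 2.93/2 = 1.465 m below the top edge, so the top edge sits at y_top = 6.34686 − 1.465 = 4.88186 m along the incline.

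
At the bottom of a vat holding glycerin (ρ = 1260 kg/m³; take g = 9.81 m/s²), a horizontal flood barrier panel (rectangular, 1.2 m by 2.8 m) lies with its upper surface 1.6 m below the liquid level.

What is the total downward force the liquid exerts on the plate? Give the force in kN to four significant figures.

F ≈ 66.45 kN

γ = ρg = 1260 × 9.81 / 1000 = 12.3606 kN/m³.
The plate is horizontal, so pressure is uniform at p = γ·h = 12.3606 × 1.6 = 19.777 kN/m².
A = 1.2 × 2.8 = 3.36 m².
F = p·A = 19.777 × 3.36 = 66.4507 kN.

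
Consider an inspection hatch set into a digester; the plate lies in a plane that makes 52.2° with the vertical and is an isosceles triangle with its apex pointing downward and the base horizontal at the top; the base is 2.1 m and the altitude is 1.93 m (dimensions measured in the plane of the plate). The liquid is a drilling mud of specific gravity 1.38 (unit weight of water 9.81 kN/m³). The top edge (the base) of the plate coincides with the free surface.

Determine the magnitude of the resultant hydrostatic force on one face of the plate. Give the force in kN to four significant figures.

γ = 1.38 × 9.81 = 13.5378 kN/m³.
The plate makes 52.2° with the vertical, i.e. θ = 90° − 52.2° = 37.8° to the horizontal. Measuring y along the incline from the free-surface line, vertical depth h = y·sinθ with sinθ = 0.612907.
With the apex down, the centroid sits h/3 = 1.93/3 = 0.643333 m below the base (the top edge), so y_c = 0.643333 m and h_c = 0.643333 × 0.612907 = 0.394303 m.
A = ½ × 2.1 × 1.93 = 2.0265 m².
Resultant F = γ·h_c·A = 13.5378 × 0.394303 × 2.0265 = 10.8174 kN.

F ≈ 10.82 kN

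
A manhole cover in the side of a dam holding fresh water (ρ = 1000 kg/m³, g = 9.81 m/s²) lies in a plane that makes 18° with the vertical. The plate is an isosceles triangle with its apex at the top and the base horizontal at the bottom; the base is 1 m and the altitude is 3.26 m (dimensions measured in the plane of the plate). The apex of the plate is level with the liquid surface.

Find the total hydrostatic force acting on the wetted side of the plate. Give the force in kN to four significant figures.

F ≈ 33.05 kN

γ = ρg = 1000 × 9.81 = 9810 N/m³ = 9.81 kN/m³.
The plate makes 18° with the vertical, i.e. θ = 90° − 18° = 72° to the horizontal. Measuring y along the incline from the free-surface line, vertical depth h = y·sinθ with sinθ = 0.951057.
With the apex up, the centroid sits 2h/3 = 2 × 3.26/3 = 2.17333 m below the apex, so y_c = 2.17333 m and h_c = 2.17333 × 0.951057 = 2.06696 m.
A = ½ × 1 × 3.26 = 1.63 m².
Resultant F = γ·h_c·A = 9.81 × 2.06696 × 1.63 = 33.0513 kN.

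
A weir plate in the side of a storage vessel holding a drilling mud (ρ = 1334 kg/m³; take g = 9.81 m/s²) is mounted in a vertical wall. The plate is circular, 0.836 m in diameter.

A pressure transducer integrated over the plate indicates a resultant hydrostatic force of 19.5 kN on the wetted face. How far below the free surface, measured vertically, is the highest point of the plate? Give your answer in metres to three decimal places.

d_top ≈ 2.297 m

γ = ρg = 1334 × 9.81 / 1000 = 13.08654 kN/m³.
A = π(0.418)² = 0.548912 m².
From F = γ·h_c·A, the centroid depth is h_c = 19.5/(13.08654 × 0.548912) = 2.71461 m.
The centroid is at the centre, 0.418 m below the top of the plate, so the highest point sits at h_top = 2.71461 − 0.418 = 2.29661 m below the surface.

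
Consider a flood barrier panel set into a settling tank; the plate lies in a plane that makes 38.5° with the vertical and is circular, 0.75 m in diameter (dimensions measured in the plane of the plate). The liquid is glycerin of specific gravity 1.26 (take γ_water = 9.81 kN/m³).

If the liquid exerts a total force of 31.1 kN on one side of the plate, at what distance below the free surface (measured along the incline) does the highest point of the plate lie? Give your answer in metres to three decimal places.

y_top ≈ 6.902 m

γ = 1.26 × 9.81 = 12.3606 kN/m³.
A = π(0.375)² = 0.441786 m².
From F = γ·h_c·A, the centroid depth is h_c = 31.1/(12.3606 × 0.441786) = 5.6952 m.
The plate makes 38.5° with the vertical, i.e. θ = 90° − 38.5° = 51.5° to the horizontal. Measuring y along the incline from the free-surface line, vertical depth h = y·sinθ with sinθ = 0.782608.
Along the incline, y_c = h_c/sinθ = 5.6952/0.782608 = 7.27721 m.
The centroid is at the centre, 0.375 m below the top of the plate, so the highest point sits at y_top = 7.27721 − 0.375 = 6.90221 m along the incline.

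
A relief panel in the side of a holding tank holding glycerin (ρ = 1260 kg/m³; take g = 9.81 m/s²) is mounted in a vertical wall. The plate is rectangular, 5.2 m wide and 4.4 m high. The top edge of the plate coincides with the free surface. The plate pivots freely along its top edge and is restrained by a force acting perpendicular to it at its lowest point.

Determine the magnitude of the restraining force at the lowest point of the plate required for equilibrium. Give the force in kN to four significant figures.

P ≈ 414.8 kN

γ = ρg = 1260 × 9.81 / 1000 = 12.3606 kN/m³.
The centroid lies 4.4/2 = 2.2 m below the top edge, so the centroid depth is h_c = 2.2 m.
A = 5.2 × 4.4 = 22.88 m².
Resultant F = γ·h_c·A = 12.3606 × 2.2 × 22.88 = 622.183 kN.
I_c = b·h³/12 = 5.2 × 4.4³/12 = 36.9131 m⁴.
Centre of pressure: y_p = y_c + I_c/(y_c·A) = 2.2 + 36.9131/(2.2 × 22.88) = 2.2 + 0.733334 = 2.93333 m along the plane.
The resultant acts 2.2 + 0.733334 = 2.93333 m (along the plate) below the hinge at the top edge, so the moment about the hinge is M = F × 2.93333 = 622.183 × 2.93333 = 1825.07 kN·m.
A normal force at the bottom, 4.4 m from the hinge, must supply this moment: P = 1825.07/4.4 = 414.789 kN.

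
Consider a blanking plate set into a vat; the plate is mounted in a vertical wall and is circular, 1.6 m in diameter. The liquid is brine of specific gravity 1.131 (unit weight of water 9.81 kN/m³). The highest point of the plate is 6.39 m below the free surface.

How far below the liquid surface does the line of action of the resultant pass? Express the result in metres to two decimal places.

γ = 1.131 × 9.81 = 11.09511 kN/m³.
The centroid is at the centre, 0.8 m below the top of the plate, so the centroid depth is h_c = 6.39 + 0.8 = 7.19 m.
A = π(0.8)² = 2.01062 m².
Resultant F = γ·h_c·A = 11.09511 × 7.19 × 2.01062 = 160.395 kN.
I_c = πr⁴/4 = π × 0.8⁴/4 = 0.321699 m⁴.
Centre of pressure: y_p = y_c + I_c/(y_c·A) = 7.19 + 0.321699/(7.19 × 2.01062) = 7.19 + 0.0222531 = 7.21225 m along the plane.

h_p = 7.21 m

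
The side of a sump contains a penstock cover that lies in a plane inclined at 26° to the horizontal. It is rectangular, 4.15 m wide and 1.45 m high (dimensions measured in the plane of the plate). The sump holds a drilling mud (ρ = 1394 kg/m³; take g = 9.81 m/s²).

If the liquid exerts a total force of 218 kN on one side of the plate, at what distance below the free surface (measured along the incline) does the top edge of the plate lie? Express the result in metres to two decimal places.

γ = ρg = 1394 × 9.81 / 1000 = 13.67514 kN/m³.
A = 4.15 × 1.45 = 6.0175 m².
From F = γ·h_c·A, the centroid depth is h_c = 218/(13.67514 × 6.0175) = 2.64916 m.
Let θ = 26° be the plate's angle to the horizontal; measure y along the incline from where the plane meets the free surface. Vertical depth h = y·sinθ with sinθ = 0.438371.
Along the incline, y_c = h_c/sinθ = 2.64916/0.438371 = 6.04319 m.
The centroid lies 1.45/2 = 0.725 m below the top edge, so the top edge sits at y_top = 6.04319 − 0.725 = 5.31819 m along the incline.

y_top ≈ 5.32 m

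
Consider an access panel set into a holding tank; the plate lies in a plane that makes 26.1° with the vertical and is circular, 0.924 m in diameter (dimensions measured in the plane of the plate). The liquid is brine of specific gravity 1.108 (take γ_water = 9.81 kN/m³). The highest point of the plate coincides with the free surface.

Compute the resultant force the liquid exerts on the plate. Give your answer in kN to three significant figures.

γ = 1.108 × 9.81 = 10.86948 kN/m³.
The plate makes 26.1° with the vertical, i.e. θ = 90° − 26.1° = 63.9° to the horizontal. Measuring y along the incline from the free-surface line, vertical depth h = y·sinθ with sinθ = 0.898028.
The centroid is at the centre, 0.462 m below the top of the plate, so y_c = 0.462 m and h_c = 0.462 × 0.898028 = 0.414889 m.
A = π(0.462)² = 0.670554 m².
Resultant F = γ·h_c·A = 10.86948 × 0.414889 × 0.670554 = 3.02395 kN.

F ≈ 3.02 kN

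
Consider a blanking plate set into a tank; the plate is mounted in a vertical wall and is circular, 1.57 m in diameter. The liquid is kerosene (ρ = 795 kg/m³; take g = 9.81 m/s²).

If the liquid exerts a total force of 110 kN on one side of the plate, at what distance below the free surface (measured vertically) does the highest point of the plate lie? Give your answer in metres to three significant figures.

γ = ρg = 795 × 9.81 / 1000 = 7.79895 kN/m³.
A = π(0.785)² = 1.93593 m².
From F = γ·h_c·A, the centroid depth is h_c = 110/(7.79895 × 1.93593) = 7.28563 m.
The centroid is at the centre, 0.785 m below the top of the plate, so the highest point sits at h_top = 7.28563 − 0.785 = 6.50063 m below the surface.

d_top ≈ 6.50 m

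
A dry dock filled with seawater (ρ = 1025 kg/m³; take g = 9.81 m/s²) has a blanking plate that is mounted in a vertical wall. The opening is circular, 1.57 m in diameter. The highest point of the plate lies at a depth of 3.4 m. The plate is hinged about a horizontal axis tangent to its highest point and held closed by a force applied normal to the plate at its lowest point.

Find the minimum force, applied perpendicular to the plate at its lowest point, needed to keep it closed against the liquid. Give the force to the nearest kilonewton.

γ = ρg = 1025 × 9.81 / 1000 = 10.05525 kN/m³.
The centroid is at the centre, 0.785 m below the top of the plate, so the centroid depth is h_c = 3.4 + 0.785 = 4.185 m.
A = π(0.785)² = 1.93593 m².
Resultant F = γ·h_c·A = 10.05525 × 4.185 × 1.93593 = 81.4663 kN.
I_c = πr⁴/4 = π × 0.785⁴/4 = 0.298242 m⁴.
Centre of pressure: y_p = y_c + I_c/(y_c·A) = 4.185 + 0.298242/(4.185 × 1.93593) = 4.185 + 0.0368115 = 4.22181 m along the plane.
The resultant acts 0.785 + 0.0368115 = 0.821812 m (along the plate) below the hinge at the top edge, so the moment about the hinge is M = F × 0.821812 = 81.4663 × 0.821812 = 66.95 kN·m.
A normal force at the bottom, 1.57 m from the hinge, must supply this moment: P = 66.95/1.57 = 42.6433 kN.

P ≈ 43 kN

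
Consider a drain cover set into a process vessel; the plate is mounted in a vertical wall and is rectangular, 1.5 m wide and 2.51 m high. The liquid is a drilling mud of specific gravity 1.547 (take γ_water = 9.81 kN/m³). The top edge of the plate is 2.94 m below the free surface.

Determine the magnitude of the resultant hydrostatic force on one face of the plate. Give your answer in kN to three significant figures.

γ = 1.547 × 9.81 = 15.17607 kN/m³.
The centroid lies 2.51/2 = 1.255 m below the top edge, so the centroid depth is h_c = 2.94 + 1.255 = 4.195 m.
A = 1.5 × 2.51 = 3.765 m².
Resultant F = γ·h_c·A = 15.17607 × 4.195 × 3.765 = 239.694 kN.

F ≈ 240 kN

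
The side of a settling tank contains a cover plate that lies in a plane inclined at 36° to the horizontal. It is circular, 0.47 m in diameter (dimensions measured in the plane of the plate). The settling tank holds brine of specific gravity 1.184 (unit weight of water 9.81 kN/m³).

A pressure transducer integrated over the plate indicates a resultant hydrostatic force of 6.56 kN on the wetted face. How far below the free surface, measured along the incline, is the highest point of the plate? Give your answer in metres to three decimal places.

γ = 1.184 × 9.81 = 11.61504 kN/m³.
A = π(0.235)² = 0.173494 m².
From F = γ·h_c·A, the centroid depth is h_c = 6.56/(11.61504 × 0.173494) = 3.25536 m.
Let θ = 36° be the plate's angle to the horizontal; measure y along the incline from where the plane meets the free surface. Vertical depth h = y·sinθ with sinθ = 0.587785.
Along the incline, y_c = h_c/sinθ = 3.25536/0.587785 = 5.53835 m.
The centroid is at the centre, 0.235 m below the top of the plate, so the highest point sits at y_top = 5.53835 − 0.235 = 5.30335 m along the incline.

y_top ≈ 5.303 m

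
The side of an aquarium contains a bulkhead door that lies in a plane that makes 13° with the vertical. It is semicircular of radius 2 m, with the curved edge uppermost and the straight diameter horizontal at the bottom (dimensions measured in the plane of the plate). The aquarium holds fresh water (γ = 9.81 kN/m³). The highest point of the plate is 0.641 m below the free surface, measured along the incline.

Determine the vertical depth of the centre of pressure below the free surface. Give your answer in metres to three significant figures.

γ = 9.81 kN/m³.
The plate makes 13° with the vertical, i.e. θ = 90° − 13° = 77° to the horizontal. Measuring y along the incline from the free-surface line, vertical depth h = y·sinθ with sinθ = 0.974370.
The centroid lies 4r/(3π) = 0.848826 m above the diameter, so r − 4r/(3π) = 2 − 0.848826 = 1.15117 m below the topmost point, so y_c = 0.641 + 1.15117 = 1.79217 m and h_c = 1.79217 × 0.974370 = 1.74624 m.
A = πr²/2 = π × 2²/2 = 6.28319 m².
Resultant F = γ·h_c·A = 9.81 × 1.74624 × 6.28319 = 107.635 kN.
I_c = (π/8 − 8/(9π))·r⁴ = 0.109757 × 2⁴ = 1.75611 m⁴.
Centre of pressure: y_p = y_c + I_c/(y_c·A) = 1.79217 + 1.75611/(1.79217 × 6.28319) = 1.79217 + 0.155952 = 1.94812 m along the plane.
Vertically, h_p = y_p·sinθ = 1.94812 × 0.974370 = 1.89819 m.

h_p = 1.90 m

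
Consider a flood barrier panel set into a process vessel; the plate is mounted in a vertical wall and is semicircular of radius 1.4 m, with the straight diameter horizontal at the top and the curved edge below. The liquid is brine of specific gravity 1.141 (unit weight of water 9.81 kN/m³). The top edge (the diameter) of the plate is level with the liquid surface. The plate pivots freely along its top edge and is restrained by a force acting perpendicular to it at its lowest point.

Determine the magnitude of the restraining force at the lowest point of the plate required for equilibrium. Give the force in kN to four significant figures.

P ≈ 12.06 kN

γ = 1.141 × 9.81 = 11.19321 kN/m³.
The centroid of a semicircle lies 4r/(3π) = 0.594178 m from the diameter, here below the top edge, so the centroid depth is h_c = 0.594178 m.
A = πr²/2 = π × 1.4²/2 = 3.07876 m².
Resultant F = γ·h_c·A = 11.19321 × 0.594178 × 3.07876 = 20.4761 kN.
I_c = (π/8 − 8/(9π))·r⁴ = 0.109757 × 1.4⁴ = 0.421642 m⁴.
Centre of pressure: y_p = y_c + I_c/(y_c·A) = 0.594178 + 0.421642/(0.594178 × 3.07876) = 0.594178 + 0.23049 = 0.824668 m along the plane.
The resultant acts 0.594178 + 0.23049 = 0.824668 m (along the plate) below the hinge at the top edge, so the moment about the hinge is M = F × 0.824668 = 20.4761 × 0.824668 = 16.886 kN·m.
A normal force at the bottom, 1.4 m from the hinge, must supply this moment: P = 16.886/1.4 = 12.0614 kN.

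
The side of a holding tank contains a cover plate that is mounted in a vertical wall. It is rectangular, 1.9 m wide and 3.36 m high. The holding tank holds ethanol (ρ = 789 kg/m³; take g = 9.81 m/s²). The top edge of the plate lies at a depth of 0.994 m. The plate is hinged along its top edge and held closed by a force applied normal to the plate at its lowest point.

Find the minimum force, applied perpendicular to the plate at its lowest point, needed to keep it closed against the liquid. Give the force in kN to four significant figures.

γ = ρg = 789 × 9.81 / 1000 = 7.74009 kN/m³.
The centroid lies 3.36/2 = 1.68 m below the top edge, so the centroid depth is h_c = 0.994 + 1.68 = 2.674 m.
A = 1.9 × 3.36 = 6.384 m².
Resultant F = γ·h_c·A = 7.74009 × 2.674 × 6.384 = 132.13 kN.
I_c = b·h³/12 = 1.9 × 3.36³/12 = 6.00607 m⁴.
Centre of pressure: y_p = y_c + I_c/(y_c·A) = 2.674 + 6.00607/(2.674 × 6.384) = 2.674 + 0.351833 = 3.02583 m along the plane.
The resultant acts 1.68 + 0.351833 = 2.03183 m (along the plate) below the hinge at the top edge, so the moment about the hinge is M = F × 2.03183 = 132.13 × 2.03183 = 268.466 kN·m.
A normal force at the bottom, 3.36 m from the hinge, must supply this moment: P = 268.466/3.36 = 79.9006 kN.

P ≈ 79.90 kN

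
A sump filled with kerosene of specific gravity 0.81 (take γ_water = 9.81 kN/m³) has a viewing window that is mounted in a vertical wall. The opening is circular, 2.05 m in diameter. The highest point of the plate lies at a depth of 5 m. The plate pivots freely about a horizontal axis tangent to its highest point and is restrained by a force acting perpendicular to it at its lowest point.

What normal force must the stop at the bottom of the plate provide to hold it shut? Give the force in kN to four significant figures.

γ = 0.81 × 9.81 = 7.9461 kN/m³.
The centroid is at the centre, 1.025 m below the top of the plate, so the centroid depth is h_c = 5 + 1.025 = 6.025 m.
A = π(1.025)² = 3.30064 m².
Resultant F = γ·h_c·A = 7.9461 × 6.025 × 3.30064 = 158.019 kN.
I_c = πr⁴/4 = π × 1.025⁴/4 = 0.866933 m⁴.
Centre of pressure: y_p = y_c + I_c/(y_c·A) = 6.025 + 0.866933/(6.025 × 3.30064) = 6.025 + 0.0435944 = 6.06859 m along the plane.
The resultant acts 1.025 + 0.0435944 = 1.06859 m (along the plate) below the hinge at the top edge, so the moment about the hinge is M = F × 1.06859 = 158.019 × 1.06859 = 168.858 kN·m.
A normal force at the bottom, 2.05 m from the hinge, must supply this moment: P = 168.858/2.05 = 82.3698 kN.

P ≈ 82.37 kN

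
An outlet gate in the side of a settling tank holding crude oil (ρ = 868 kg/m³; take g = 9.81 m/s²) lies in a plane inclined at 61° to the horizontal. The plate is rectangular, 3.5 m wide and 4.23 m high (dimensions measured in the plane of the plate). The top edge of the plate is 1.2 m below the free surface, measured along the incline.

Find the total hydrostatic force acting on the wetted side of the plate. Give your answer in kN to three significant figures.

γ = ρg = 868 × 9.81 / 1000 = 8.51508 kN/m³.
Let θ = 61° be the plate's angle to the horizontal; measure y along the incline from where the plane meets the free surface. Vertical depth h = y·sinθ with sinθ = 0.874620.
The centroid lies 4.23/2 = 2.115 m below the top edge, so y_c = 1.2 + 2.115 = 3.315 m and h_c = 3.315 × 0.874620 = 2.89937 m.
A = 3.5 × 4.23 = 14.805 m².
Resultant F = γ·h_c·A = 8.51508 × 2.89937 × 14.805 = 365.511 kN.

F ≈ 366 kN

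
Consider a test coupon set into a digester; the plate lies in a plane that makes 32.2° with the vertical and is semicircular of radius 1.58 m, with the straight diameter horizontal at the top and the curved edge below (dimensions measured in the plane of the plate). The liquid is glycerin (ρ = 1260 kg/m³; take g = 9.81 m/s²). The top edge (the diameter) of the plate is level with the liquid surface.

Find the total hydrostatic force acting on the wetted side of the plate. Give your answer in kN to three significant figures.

F ≈ 27.5 kN

γ = ρg = 1260 × 9.81 / 1000 = 12.3606 kN/m³.
The plate makes 32.2° with the vertical, i.e. θ = 90° − 32.2° = 57.8° to the horizontal. Measuring y along the incline from the free-surface line, vertical depth h = y·sinθ with sinθ = 0.846193.
The centroid of a semicircle lies 4r/(3π) = 0.670573 m from the diameter, here below the top edge, so y_c = 0.670573 m and h_c = 0.670573 × 0.846193 = 0.567434 m.
A = πr²/2 = π × 1.58²/2 = 3.92134 m².
Resultant F = γ·h_c·A = 12.3606 × 0.567434 × 3.92134 = 27.5036 kN.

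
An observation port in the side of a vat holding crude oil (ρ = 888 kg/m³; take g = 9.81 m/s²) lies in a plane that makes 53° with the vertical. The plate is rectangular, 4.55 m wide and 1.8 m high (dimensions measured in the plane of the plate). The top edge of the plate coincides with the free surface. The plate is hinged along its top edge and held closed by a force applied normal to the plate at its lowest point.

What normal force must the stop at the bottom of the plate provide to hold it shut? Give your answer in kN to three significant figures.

P ≈ 25.8 kN

γ = ρg = 888 × 9.81 / 1000 = 8.71128 kN/m³.
The plate makes 53° with the vertical, i.e. θ = 90° − 53° = 37° to the horizontal. Measuring y along the incline from the free-surface line, vertical depth h = y·sinθ with sinθ = 0.601815.
The centroid lies 1.8/2 = 0.9 m below the top edge, so y_c = 0.9 m and h_c = 0.9 × 0.601815 = 0.541633 m.
A = 4.55 × 1.8 = 8.19 m².
Resultant F = γ·h_c·A = 8.71128 × 0.541633 × 8.19 = 38.643 kN.
I_c = b·h³/12 = 4.55 × 1.8³/12 = 2.2113 m⁴.
Centre of pressure: y_p = y_c + I_c/(y_c·A) = 0.9 + 2.2113/(0.9 × 8.19) = 0.9 + 0.3 = 1.2 m along the plane.
The resultant acts 0.9 + 0.3 = 1.2 m (along the plate) below the hinge at the top edge, so the moment about the hinge is M = F × 1.2 = 38.643 × 1.2 = 46.3716 kN·m.
A normal force at the bottom, 1.8 m from the hinge, must supply this moment: P = 46.3716/1.8 = 25.762 kN.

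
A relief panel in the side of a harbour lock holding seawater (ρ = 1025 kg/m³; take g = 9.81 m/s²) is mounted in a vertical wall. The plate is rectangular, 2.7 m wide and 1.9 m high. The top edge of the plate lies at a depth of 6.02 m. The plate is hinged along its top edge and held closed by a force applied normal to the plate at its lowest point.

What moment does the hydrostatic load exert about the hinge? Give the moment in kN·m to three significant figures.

M ≈ 357 kN·m

γ = ρg = 1025 × 9.81 / 1000 = 10.05525 kN/m³.
The centroid lies 1.9/2 = 0.95 m below the top edge, so the centroid depth is h_c = 6.02 + 0.95 = 6.97 m.
A = 2.7 × 1.9 = 5.13 m².
Resultant F = γ·h_c·A = 10.05525 × 6.97 × 5.13 = 359.537 kN.
I_c = b·h³/12 = 2.7 × 1.9³/12 = 1.54327 m⁴.
Centre of pressure: y_p = y_c + I_c/(y_c·A) = 6.97 + 1.54327/(6.97 × 5.13) = 6.97 + 0.043161 = 7.01316 m along the plane.
The resultant acts 0.95 + 0.043161 = 0.993161 m (along the plate) below the hinge at the top edge, so the moment about the hinge is M = F × 0.993161 = 359.537 × 0.993161 = 357.078 kN·m.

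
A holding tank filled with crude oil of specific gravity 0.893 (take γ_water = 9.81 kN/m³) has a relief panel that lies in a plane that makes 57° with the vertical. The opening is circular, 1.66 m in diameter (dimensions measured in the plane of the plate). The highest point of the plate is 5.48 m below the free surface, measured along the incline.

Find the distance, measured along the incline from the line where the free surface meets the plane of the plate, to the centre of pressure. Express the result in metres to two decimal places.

y_p = 6.34 m

γ = 0.893 × 9.81 = 8.76033 kN/m³.
The plate makes 57° with the vertical, i.e. θ = 90° − 57° = 33° to the horizontal. Measuring y along the incline from the free-surface line, vertical depth h = y·sinθ with sinθ = 0.544639.
The centroid is at the centre, 0.83 m below the top of the plate, so y_c = 5.48 + 0.83 = 6.31 m and h_c = 6.31 × 0.544639 = 3.43667 m.
A = π(0.83)² = 2.16424 m².
Resultant F = γ·h_c·A = 8.76033 × 3.43667 × 2.16424 = 65.1574 kN.
I_c = πr⁴/4 = π × 0.83⁴/4 = 0.372737 m⁴.
Centre of pressure: y_p = y_c + I_c/(y_c·A) = 6.31 + 0.372737/(6.31 × 2.16424) = 6.31 + 0.027294 = 6.33729 m along the plane.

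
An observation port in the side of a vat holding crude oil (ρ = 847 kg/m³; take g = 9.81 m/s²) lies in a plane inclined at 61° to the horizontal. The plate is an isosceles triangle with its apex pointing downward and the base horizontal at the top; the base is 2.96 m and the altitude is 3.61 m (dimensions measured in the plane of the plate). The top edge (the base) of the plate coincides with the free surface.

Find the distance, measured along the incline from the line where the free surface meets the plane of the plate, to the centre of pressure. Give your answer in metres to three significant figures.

γ = ρg = 847 × 9.81 / 1000 = 8.30907 kN/m³.
Let θ = 61° be the plate's angle to the horizontal; measure y along the incline from where the plane meets the free surface. Vertical depth h = y·sinθ with sinθ = 0.874620.
With the apex down, the centroid sits h/3 = 3.61/3 = 1.20333 m below the base (the top edge), so y_c = 1.20333 m and h_c = 1.20333 × 0.874620 = 1.05246 m.
A = ½ × 2.96 × 3.61 = 5.3428 m².
Resultant F = γ·h_c·A = 8.30907 × 1.05246 × 5.3428 = 46.7226 kN.
I_c = b·h³/36 = 2.96 × 3.61³/36 = 3.86822 m⁴.
Centre of pressure: y_p = y_c + I_c/(y_c·A) = 1.20333 + 3.86822/(1.20333 × 5.3428) = 1.20333 + 0.601669 = 1.805 m along the plane.

y_p = 1.81 m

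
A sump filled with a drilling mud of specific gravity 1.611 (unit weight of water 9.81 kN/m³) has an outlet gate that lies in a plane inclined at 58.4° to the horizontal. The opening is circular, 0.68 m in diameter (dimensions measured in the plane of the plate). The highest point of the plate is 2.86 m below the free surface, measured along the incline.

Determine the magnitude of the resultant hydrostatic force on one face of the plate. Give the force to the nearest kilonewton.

γ = 1.611 × 9.81 = 15.80391 kN/m³.
Let θ = 58.4° be the plate's angle to the horizontal; measure y along the incline from where the plane meets the free surface. Vertical depth h = y·sinθ with sinθ = 0.851727.
The centroid is at the centre, 0.34 m below the top of the plate, so y_c = 2.86 + 0.34 = 3.2 m and h_c = 3.2 × 0.851727 = 2.72553 m.
A = π(0.34)² = 0.363168 m².
Resultant F = γ·h_c·A = 15.80391 × 2.72553 × 0.363168 = 15.6431 kN.

F ≈ 16 kN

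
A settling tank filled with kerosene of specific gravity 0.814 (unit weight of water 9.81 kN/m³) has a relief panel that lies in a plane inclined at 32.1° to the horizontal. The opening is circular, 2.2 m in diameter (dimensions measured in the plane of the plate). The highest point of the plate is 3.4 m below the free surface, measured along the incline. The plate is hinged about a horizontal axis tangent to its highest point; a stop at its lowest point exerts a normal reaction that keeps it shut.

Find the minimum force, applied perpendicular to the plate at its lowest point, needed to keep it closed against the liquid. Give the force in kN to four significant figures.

γ = 0.814 × 9.81 = 7.98534 kN/m³.
Let θ = 32.1° be the plate's angle to the horizontal; measure y along the incline from where the plane meets the free surface. Vertical depth h = y·sinθ with sinθ = 0.531399.
The centroid is at the centre, 1.1 m below the top of the plate, so y_c = 3.4 + 1.1 = 4.5 m and h_c = 4.5 × 0.531399 = 2.3913 m.
A = π(1.1)² = 3.80133 m².
Resultant F = γ·h_c·A = 7.98534 × 2.3913 × 3.80133 = 72.5877 kN.
I_c = πr⁴/4 = π × 1.1⁴/4 = 1.1499 m⁴.
Centre of pressure: y_p = y_c + I_c/(y_c·A) = 4.5 + 1.1499/(4.5 × 3.80133) = 4.5 + 0.0672221 = 4.56722 m along the plane.
The resultant acts 1.1 + 0.0672221 = 1.16722 m (along the plate) below the hinge at the top edge, so the moment about the hinge is M = F × 1.16722 = 72.5877 × 1.16722 = 84.7258 kN·m.
A normal force at the bottom, 2.2 m from the hinge, must supply this moment: P = 84.7258/2.2 = 38.5117 kN.

P ≈ 38.51 kN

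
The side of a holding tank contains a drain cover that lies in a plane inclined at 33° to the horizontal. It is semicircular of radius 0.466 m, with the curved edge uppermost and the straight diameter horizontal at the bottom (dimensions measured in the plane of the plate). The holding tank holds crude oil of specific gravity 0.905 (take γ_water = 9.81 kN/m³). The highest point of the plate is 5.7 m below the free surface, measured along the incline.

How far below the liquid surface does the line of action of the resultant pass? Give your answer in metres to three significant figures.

h_p = 3.25 m

γ = 0.905 × 9.81 = 8.87805 kN/m³.
Let θ = 33° be the plate's angle to the horizontal; measure y along the incline from where the plane meets the free surface. Vertical depth h = y·sinθ with sinθ = 0.544639.
The centroid lies 4r/(3π) = 0.197777 m above the diameter, so r − 4r/(3π) = 0.466 − 0.197777 = 0.268223 m below the topmost point, so y_c = 5.7 + 0.268223 = 5.96822 m and h_c = 5.96822 × 0.544639 = 3.25053 m.
A = πr²/2 = π × 0.466²/2 = 0.341108 m².
Resultant F = γ·h_c·A = 8.87805 × 3.25053 × 0.341108 = 9.84382 kN.
I_c = (π/8 − 8/(9π))·r⁴ = 0.109757 × 0.466⁴ = 0.00517578 m⁴.
Centre of pressure: y_p = y_c + I_c/(y_c·A) = 5.96822 + 0.00517578/(5.96822 × 0.341108) = 5.96822 + 0.00254237 = 5.97076 m along the plane.
Vertically, h_p = y_p·sinθ = 5.97076 × 0.544639 = 3.25191 m.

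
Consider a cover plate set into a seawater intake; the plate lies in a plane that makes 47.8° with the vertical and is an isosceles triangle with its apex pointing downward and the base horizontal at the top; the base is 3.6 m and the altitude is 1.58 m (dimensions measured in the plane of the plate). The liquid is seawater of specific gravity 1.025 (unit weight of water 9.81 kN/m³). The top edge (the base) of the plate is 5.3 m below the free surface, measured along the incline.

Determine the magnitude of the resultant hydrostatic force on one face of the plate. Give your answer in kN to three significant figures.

F ≈ 112 kN

γ = 1.025 × 9.81 = 10.05525 kN/m³.
The plate makes 47.8° with the vertical, i.e. θ = 90° − 47.8° = 42.2° to the horizontal. Measuring y along the incline from the free-surface line, vertical depth h = y·sinθ with sinθ = 0.671721.
With the apex down, the centroid sits h/3 = 1.58/3 = 0.526667 m below the base (the top edge), so y_c = 5.3 + 0.526667 = 5.82667 m and h_c = 5.82667 × 0.671721 = 3.9139 m.
A = ½ × 3.6 × 1.58 = 2.844 m².
Resultant F = γ·h_c·A = 10.05525 × 3.9139 × 2.844 = 111.926 kN.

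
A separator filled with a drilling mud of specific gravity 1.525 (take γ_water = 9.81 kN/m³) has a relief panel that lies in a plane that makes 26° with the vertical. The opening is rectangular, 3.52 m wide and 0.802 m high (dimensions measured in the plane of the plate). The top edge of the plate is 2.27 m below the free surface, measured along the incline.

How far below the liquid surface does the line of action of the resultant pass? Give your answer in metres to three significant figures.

γ = 1.525 × 9.81 = 14.96025 kN/m³.
The plate makes 26° with the vertical, i.e. θ = 90° − 26° = 64° to the horizontal. Measuring y along the incline from the free-surface line, vertical depth h = y·sinθ with sinθ = 0.898794.
The centroid lies 0.802/2 = 0.401 m below the top edge, so y_c = 2.27 + 0.401 = 2.671 m and h_c = 2.671 × 0.898794 = 2.40068 m.
A = 3.52 × 0.802 = 2.82304 m².
Resultant F = γ·h_c·A = 14.96025 × 2.40068 × 2.82304 = 101.389 kN.
I_c = b·h³/12 = 3.52 × 0.802³/12 = 0.151316 m⁴.
Centre of pressure: y_p = y_c + I_c/(y_c·A) = 2.671 + 0.151316/(2.671 × 2.82304) = 2.671 + 0.0200675 = 2.69107 m along the plane.
Vertically, h_p = y_p·sinθ = 2.69107 × 0.898794 = 2.41872 m.

h_p = 2.42 m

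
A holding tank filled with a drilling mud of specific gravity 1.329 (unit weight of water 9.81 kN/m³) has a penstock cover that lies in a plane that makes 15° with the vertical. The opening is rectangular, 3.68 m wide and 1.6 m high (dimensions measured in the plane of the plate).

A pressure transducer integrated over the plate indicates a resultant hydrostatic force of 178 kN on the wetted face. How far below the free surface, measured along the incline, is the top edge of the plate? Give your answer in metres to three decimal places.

y_top ≈ 1.601 m

γ = 1.329 × 9.81 = 13.03749 kN/m³.
A = 3.68 × 1.6 = 5.888 m².
From F = γ·h_c·A, the centroid depth is h_c = 178/(13.03749 × 5.888) = 2.31877 m.
The plate makes 15° with the vertical, i.e. θ = 90° − 15° = 75° to the horizontal. Measuring y along the incline from the free-surface line, vertical depth h = y·sinθ with sinθ = 0.965926.
Along the incline, y_c = h_c/sinθ = 2.31877/0.965926 = 2.40057 m.
The centroid lies 1.6/2 = 0.8 m below the top edge, so the top edge sits at y_top = 2.40057 − 0.8 = 1.60057 m along the incline.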